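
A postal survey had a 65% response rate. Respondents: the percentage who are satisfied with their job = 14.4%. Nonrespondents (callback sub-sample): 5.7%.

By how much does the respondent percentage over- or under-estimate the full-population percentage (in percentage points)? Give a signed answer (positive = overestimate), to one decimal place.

+3.0 percentage points

Nonresponse fraction = 1 − 0.65 = 0.35.
Bias = (nonresponse fraction) × (respondent percentage − nonrespondent percentage)
     = 0.35 × (14.4 − 5.7) = 0.35 × 8.7 = 3.045.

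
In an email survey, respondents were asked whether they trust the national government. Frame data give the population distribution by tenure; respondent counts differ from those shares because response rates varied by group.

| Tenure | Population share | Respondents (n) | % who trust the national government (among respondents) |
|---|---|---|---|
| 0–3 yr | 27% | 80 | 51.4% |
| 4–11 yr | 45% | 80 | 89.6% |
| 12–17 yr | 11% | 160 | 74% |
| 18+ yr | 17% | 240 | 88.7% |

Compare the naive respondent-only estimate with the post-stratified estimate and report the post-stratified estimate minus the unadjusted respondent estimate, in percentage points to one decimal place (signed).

-1.9 percentage points

Without adjustment, the pooled respondent share is:
  (80/560)×51.4 + (80/560)×89.6 + (160/560)×74 + (240/560)×88.7 = 79.3%
Post-stratifying to population shares instead:
  0.27×51.4 + 0.45×89.6 + 0.11×74 + 0.17×88.7 = 77.417%
Difference = 77.417 − 79.3 = -1.883 pp.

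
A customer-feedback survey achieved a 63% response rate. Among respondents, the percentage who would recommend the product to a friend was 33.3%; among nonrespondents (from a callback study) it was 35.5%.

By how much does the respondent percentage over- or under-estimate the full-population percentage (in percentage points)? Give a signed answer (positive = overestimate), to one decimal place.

Nonresponse fraction = 1 − 0.63 = 0.37.
Bias = (nonresponse fraction) × (respondent percentage − nonrespondent percentage)
     = 0.37 × (33.3 − 35.5) = 0.37 × -2.2 = -0.814.

-0.8 percentage points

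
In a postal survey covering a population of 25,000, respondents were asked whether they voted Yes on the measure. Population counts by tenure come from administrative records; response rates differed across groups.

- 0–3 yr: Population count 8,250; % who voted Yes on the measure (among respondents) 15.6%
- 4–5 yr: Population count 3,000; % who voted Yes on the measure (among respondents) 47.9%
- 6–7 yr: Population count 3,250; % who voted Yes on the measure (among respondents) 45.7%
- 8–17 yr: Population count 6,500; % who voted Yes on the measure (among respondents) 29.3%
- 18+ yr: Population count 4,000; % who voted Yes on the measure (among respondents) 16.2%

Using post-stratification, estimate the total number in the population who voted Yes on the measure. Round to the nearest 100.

Each cell contributes its population count × the respondent rate:
  0–3 yr: 8,250 × 15.6% = 1287
  4–5 yr: 3,000 × 47.9% = 1437
  6–7 yr: 3,250 × 45.7% = 1485.25
  8–17 yr: 6,500 × 29.3% = 1904.5
  18+ yr: 4,000 × 16.2% = 648
Estimated total = 6761.75 → 6,800.

6,800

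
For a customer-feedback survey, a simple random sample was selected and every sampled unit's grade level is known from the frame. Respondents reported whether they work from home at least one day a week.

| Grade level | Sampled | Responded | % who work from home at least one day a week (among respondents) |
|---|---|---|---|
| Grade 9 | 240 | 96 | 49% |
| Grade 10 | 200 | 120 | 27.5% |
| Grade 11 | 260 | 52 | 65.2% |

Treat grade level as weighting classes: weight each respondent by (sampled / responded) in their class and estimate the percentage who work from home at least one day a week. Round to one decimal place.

Response rates by class: Grade 9 96/240 = 40%, Grade 10 120/200 = 60%, Grade 11 52/260 = 20%.
Each respondent's weight = sampled/responded in their class; summing within a class gives n_sampled, so:
  Grade 9: 240 × 49 = 11,760
  Grade 10: 200 × 27.5 = 5500
  Grade 11: 260 × 65.2 = 16,952
Adjusted estimate = 34,212 / 700 = 48.8743 → 48.9%.

48.9%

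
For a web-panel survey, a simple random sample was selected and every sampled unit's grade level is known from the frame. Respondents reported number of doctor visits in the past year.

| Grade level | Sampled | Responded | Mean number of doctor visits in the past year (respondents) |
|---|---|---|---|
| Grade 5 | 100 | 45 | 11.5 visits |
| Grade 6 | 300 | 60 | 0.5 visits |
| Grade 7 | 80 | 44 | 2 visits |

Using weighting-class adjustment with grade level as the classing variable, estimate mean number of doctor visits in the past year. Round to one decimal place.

Class response rates: Grade 5 45/100 = 45%, Grade 6 60/300 = 20%, Grade 7 44/80 = 55%.
With weight = n_sampled/n_responded per class, the weighted class total is n_sampled:
  Grade 5: 100 × 11.5 = 1150
  Grade 6: 300 × 0.5 = 150
  Grade 7: 80 × 2 = 160
Adjusted estimate = 1460 / 480 = 3.04167 → 3.0.

3.0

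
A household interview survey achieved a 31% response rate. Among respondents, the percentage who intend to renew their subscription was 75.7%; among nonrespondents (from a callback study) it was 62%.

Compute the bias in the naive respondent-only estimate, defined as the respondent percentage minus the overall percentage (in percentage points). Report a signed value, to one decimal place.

Nonresponse fraction = 1 − 0.31 = 0.69.
Bias = (nonresponse fraction) × (respondent percentage − nonrespondent percentage)
     = 0.69 × (75.7 − 62) = 0.69 × 13.7 = 9.453.

+9.5 percentage points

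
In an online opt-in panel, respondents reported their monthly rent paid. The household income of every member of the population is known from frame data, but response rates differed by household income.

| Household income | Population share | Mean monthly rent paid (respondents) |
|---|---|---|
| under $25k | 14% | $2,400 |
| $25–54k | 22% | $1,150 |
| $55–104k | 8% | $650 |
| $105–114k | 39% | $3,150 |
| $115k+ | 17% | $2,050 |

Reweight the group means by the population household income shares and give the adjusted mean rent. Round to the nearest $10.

$2,220

Reweight to the known household income distribution:
  under $25k: 0.14 × 2400 = 336
  $25–54k: 0.22 × 1150 = 253
  $55–104k: 0.08 × 650 = 52
  $105–114k: 0.39 × 3150 = 1228.5
  $115k+: 0.17 × 2050 = 348.5
Post-stratified estimate = 2218 → $2,220.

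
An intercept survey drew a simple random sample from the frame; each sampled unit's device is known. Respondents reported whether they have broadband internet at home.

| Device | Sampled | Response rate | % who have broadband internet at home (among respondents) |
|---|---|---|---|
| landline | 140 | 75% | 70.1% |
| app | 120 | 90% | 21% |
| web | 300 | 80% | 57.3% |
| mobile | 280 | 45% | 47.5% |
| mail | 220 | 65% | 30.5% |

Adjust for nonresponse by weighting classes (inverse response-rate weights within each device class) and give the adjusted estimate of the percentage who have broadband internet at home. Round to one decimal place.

46.7%

Weighting each respondent by the inverse class response rate inflates each class back to its sampled size, so the class weight is n_sampled:
  landline: 140 × 70.1 = 9814
  app: 120 × 21 = 2520
  web: 300 × 57.3 = 17,190
  mobile: 280 × 47.5 = 13,300
  mail: 220 × 30.5 = 6710
Adjusted estimate = 49,534 / 1,060 = 46.7302 → 46.7%.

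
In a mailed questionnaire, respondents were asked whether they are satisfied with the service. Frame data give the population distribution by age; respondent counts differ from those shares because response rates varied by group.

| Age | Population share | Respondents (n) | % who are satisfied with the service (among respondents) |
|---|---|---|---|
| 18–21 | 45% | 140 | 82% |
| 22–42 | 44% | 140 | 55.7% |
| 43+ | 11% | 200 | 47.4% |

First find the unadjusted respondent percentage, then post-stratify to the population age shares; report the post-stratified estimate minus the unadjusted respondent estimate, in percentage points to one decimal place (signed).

Naive respondent-only estimate (weights = respondent counts):
  (140/480)×82 + (140/480)×55.7 + (200/480)×47.4 = 59.9125%
Post-stratifying to population shares instead:
  0.45×82 + 0.44×55.7 + 0.11×47.4 = 66.622%
Difference = 66.622 − 59.9125 = 6.7095 pp.

+6.7 percentage points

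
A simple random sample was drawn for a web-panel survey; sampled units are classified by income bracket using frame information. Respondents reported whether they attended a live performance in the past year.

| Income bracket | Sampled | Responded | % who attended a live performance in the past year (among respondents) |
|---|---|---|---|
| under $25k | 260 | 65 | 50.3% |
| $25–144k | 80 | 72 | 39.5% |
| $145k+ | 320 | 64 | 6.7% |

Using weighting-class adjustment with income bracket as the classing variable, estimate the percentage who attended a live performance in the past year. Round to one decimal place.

Class response rates: under $25k 65/260 = 25%, $25–144k 72/80 = 90%, $145k+ 64/320 = 20%.
With weight = n_sampled/n_responded per class, the weighted class total is n_sampled:
  under $25k: 260 × 50.3 = 13,078
  $25–144k: 80 × 39.5 = 3160
  $145k+: 320 × 6.7 = 2144
Adjusted estimate = 18,382 / 660 = 27.8515 → 27.9%.

27.9%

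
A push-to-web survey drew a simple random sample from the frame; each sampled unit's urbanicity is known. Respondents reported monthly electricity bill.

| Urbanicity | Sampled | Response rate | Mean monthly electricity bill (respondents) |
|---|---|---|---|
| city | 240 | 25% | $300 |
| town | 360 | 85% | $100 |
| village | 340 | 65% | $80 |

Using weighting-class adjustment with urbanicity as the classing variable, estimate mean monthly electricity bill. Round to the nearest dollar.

$144

Each respondent's weight = sampled/responded in their class; summing within a class gives n_sampled, so:
  city: 240 × 300 = 72,000
  town: 360 × 100 = 36,000
  village: 340 × 80 = 27,200
Adjusted estimate = 135,200 / 940 = 143.83 → $144.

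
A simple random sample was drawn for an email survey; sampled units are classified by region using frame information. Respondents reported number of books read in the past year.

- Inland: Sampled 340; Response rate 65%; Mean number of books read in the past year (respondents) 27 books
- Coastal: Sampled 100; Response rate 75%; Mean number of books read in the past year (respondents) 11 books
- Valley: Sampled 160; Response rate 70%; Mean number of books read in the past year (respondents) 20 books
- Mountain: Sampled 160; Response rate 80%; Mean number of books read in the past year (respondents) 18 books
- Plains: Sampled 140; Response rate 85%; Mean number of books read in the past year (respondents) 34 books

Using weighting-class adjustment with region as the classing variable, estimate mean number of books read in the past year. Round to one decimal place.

23.5

Each respondent's weight = sampled/responded in their class; summing within a class gives n_sampled, so:
  Inland: 340 × 27 = 9180
  Coastal: 100 × 11 = 1100
  Valley: 160 × 20 = 3200
  Mountain: 160 × 18 = 2880
  Plains: 140 × 34 = 4760
Adjusted estimate = 21,120 / 900 = 23.4667 → 23.5.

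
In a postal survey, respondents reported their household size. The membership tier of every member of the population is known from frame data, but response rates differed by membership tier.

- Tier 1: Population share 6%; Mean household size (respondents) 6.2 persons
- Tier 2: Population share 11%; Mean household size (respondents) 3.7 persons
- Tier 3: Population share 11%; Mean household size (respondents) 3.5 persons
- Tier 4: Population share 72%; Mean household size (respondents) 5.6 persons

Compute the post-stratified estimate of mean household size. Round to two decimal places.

Post-stratification weights by population share, not respondent share:
  Tier 1: 0.06 × 6.2 = 0.372
  Tier 2: 0.11 × 3.7 = 0.407
  Tier 3: 0.11 × 3.5 = 0.385
  Tier 4: 0.72 × 5.6 = 4.032
Post-stratified estimate = 5.196 → 5.20.

5.20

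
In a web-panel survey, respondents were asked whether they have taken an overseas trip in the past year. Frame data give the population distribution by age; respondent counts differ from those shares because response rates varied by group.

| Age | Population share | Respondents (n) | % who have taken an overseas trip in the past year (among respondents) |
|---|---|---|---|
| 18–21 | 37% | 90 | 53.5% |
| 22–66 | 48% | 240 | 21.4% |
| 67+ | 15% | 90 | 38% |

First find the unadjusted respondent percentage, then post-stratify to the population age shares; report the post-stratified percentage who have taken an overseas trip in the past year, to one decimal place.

Unadjusted (pooled respondent) estimate weights by respondent counts:
  (90/420)×53.5 + (240/420)×21.4 + (90/420)×38 = 31.8357%
Post-stratifying to population shares instead:
  0.37×53.5 + 0.48×21.4 + 0.15×38 = 35.767%

35.8%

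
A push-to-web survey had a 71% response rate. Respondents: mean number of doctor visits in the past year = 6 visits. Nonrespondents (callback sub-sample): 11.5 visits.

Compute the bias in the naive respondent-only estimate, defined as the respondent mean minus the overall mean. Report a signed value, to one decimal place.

-1.6

Nonresponse fraction = 1 − 0.71 = 0.29.
Bias = (nonresponse fraction) × (respondent mean − nonrespondent mean)
     = 0.29 × (6 − 11.5) = 0.29 × -5.5 = -1.595.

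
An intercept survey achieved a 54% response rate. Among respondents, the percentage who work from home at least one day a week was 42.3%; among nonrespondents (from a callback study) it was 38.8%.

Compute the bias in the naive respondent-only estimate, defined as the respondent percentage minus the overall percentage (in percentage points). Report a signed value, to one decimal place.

Nonresponse fraction = 1 − 0.54 = 0.46.
Bias = (nonresponse fraction) × (respondent percentage − nonrespondent percentage)
     = 0.46 × (42.3 − 38.8) = 0.46 × 3.5 = 1.61.

+1.6 percentage points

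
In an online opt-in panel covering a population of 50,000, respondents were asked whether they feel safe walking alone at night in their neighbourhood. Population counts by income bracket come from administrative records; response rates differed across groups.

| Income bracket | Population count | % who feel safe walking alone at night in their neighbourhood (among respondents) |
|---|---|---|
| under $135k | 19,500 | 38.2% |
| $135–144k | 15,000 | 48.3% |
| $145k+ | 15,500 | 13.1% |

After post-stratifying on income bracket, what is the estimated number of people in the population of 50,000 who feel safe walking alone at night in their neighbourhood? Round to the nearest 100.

Estimated count per cell = population count × respondent percentage:
  under $135k: 19,500 × 38.2% = 7449
  $135–144k: 15,000 × 48.3% = 7245
  $145k+: 15,500 × 13.1% = 2030.5
Estimated total = 16724.5 → 16,700.

16,700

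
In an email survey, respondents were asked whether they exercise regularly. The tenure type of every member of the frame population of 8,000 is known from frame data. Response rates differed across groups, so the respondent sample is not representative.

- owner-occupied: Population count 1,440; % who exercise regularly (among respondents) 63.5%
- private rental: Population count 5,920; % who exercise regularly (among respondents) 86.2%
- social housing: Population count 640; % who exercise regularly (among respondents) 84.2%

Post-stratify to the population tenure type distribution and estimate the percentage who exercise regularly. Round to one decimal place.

Each cell contributes population-share × respondent value:
  owner-occupied: (1,440/8,000) × 63.5 = 11.43
  private rental: (5,920/8,000) × 86.2 = 63.788
  social housing: (640/8,000) × 84.2 = 6.736
Post-stratified estimate = 81.954 → 82.0%.

82.0%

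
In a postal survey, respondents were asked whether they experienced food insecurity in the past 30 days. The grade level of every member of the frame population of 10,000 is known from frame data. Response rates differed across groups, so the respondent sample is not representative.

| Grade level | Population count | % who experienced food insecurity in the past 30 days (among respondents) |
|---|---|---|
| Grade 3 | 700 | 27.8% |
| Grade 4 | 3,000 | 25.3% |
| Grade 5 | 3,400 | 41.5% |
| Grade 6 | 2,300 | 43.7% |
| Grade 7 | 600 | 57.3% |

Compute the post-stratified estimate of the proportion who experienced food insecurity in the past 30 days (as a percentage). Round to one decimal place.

37.1%

Weight each group's respondent value by its population share:
  Grade 3: (700/10,000) × 27.8 = 1.946
  Grade 4: (3,000/10,000) × 25.3 = 7.59
  Grade 5: (3,400/10,000) × 41.5 = 14.11
  Grade 6: (2,300/10,000) × 43.7 = 10.051
  Grade 7: (600/10,000) × 57.3 = 3.438
Post-stratified estimate = 37.135 → 37.1%.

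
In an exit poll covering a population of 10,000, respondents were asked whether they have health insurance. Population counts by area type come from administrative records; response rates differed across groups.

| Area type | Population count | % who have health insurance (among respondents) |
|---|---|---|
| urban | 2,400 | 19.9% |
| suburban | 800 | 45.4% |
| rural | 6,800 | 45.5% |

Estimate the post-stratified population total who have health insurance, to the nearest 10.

Apply each group's respondent rate to its population count:
  urban: 2,400 × 19.9% = 477.6
  suburban: 800 × 45.4% = 363.2
  rural: 6,800 × 45.5% = 3094
Estimated total = 3934.8 → 3,930.

3,930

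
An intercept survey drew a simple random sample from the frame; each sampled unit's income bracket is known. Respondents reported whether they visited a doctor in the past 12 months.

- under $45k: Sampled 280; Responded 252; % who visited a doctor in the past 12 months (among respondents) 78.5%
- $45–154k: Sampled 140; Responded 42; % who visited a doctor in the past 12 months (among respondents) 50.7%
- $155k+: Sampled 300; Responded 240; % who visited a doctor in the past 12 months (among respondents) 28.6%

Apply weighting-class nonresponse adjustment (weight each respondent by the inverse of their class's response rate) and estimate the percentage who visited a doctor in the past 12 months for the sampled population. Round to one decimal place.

52.3%

Response rates by class: under $45k 252/280 = 90%, $45–154k 42/140 = 30%, $155k+ 240/300 = 80%.
Inverse-response-rate weighting restores each class to its sampled count, so class totals weight by n_sampled:
  under $45k: 280 × 78.5 = 21,980
  $45–154k: 140 × 50.7 = 7098
  $155k+: 300 × 28.6 = 8580
Adjusted estimate = 37,658 / 720 = 52.3028 → 52.3%.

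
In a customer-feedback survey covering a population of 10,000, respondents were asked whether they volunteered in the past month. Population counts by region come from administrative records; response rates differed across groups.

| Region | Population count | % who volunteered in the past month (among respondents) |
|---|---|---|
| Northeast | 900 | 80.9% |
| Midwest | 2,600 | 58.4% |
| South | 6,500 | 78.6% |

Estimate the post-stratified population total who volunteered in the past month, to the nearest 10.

Estimated count per cell = population count × respondent percentage:
  Northeast: 900 × 80.9% = 728.1
  Midwest: 2,600 × 58.4% = 1518.4
  South: 6,500 × 78.6% = 5109
Estimated total = 7355.5 → 7,360.

7,360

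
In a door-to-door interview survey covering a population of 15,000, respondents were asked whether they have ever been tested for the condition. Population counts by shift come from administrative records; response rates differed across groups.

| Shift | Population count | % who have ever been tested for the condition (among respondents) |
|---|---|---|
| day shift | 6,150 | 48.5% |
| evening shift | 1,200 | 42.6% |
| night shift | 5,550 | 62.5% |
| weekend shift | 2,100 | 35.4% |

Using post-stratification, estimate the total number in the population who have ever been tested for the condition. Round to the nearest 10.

7,710

Each cell contributes its population count × the respondent rate:
  day shift: 6,150 × 48.5% = 2982.75
  evening shift: 1,200 × 42.6% = 511.2
  night shift: 5,550 × 62.5% = 3468.75
  weekend shift: 2,100 × 35.4% = 743.4
Estimated total = 7706.1 → 7,710.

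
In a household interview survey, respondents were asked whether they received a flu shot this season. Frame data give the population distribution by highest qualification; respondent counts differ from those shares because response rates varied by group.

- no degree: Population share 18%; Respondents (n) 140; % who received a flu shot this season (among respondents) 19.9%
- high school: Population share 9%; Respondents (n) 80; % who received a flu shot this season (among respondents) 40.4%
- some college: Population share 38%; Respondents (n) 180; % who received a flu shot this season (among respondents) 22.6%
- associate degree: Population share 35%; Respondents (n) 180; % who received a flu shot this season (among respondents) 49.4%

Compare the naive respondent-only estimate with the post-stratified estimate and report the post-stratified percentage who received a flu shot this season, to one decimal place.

Unadjusted (pooled respondent) estimate weights by respondent counts:
  (140/580)×19.9 + (80/580)×40.4 + (180/580)×22.6 + (180/580)×49.4 = 32.7207%
Reweighting by population highest qualification shares:
  0.18×19.9 + 0.09×40.4 + 0.38×22.6 + 0.35×49.4 = 33.096%

33.1%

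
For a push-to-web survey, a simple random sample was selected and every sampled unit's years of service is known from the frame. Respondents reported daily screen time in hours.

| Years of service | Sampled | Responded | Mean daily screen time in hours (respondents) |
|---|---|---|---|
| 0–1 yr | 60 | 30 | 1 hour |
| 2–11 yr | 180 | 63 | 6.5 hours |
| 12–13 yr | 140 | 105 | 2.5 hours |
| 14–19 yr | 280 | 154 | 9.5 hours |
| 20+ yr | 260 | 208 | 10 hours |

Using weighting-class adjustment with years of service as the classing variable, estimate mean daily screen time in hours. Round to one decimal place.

Class response rates: 0–1 yr 30/60 = 50%, 2–11 yr 63/180 = 35%, 12–13 yr 105/140 = 75%, 14–19 yr 154/280 = 55%, 20+ yr 208/260 = 80%.
Weighting each respondent by the inverse class response rate inflates each class back to its sampled size, so the class weight is n_sampled:
  0–1 yr: 60 × 1 = 60
  2–11 yr: 180 × 6.5 = 1170
  12–13 yr: 140 × 2.5 = 350
  14–19 yr: 280 × 9.5 = 2660
  20+ yr: 260 × 10 = 2600
Adjusted estimate = 6840 / 920 = 7.43478 → 7.4.

7.4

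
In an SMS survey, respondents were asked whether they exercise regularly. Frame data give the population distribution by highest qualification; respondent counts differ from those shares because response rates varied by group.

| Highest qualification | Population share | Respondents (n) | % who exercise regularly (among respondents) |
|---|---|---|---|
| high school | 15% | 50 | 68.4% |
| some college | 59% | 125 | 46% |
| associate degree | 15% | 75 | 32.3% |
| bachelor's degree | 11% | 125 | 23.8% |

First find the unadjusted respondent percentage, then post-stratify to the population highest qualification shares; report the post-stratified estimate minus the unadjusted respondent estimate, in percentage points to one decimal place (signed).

Unadjusted (pooled respondent) estimate weights by respondent counts:
  (50/375)×68.4 + (125/375)×46 + (75/375)×32.3 + (125/375)×23.8 = 38.8467%
Post-stratifying to population shares instead:
  0.15×68.4 + 0.59×46 + 0.15×32.3 + 0.11×23.8 = 44.863%
Difference = 44.863 − 38.8467 = 6.0163 pp.

+6.0 percentage points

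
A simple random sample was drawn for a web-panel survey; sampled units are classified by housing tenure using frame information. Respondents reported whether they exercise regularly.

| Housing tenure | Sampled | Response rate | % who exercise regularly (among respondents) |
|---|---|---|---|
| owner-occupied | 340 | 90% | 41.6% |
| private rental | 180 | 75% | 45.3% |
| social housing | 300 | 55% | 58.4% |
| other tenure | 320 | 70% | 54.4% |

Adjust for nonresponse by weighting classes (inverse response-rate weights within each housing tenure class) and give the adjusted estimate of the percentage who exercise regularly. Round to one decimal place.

50.2%

With weight = n_sampled/n_responded per class, the weighted class total is n_sampled:
  owner-occupied: 340 × 41.6 = 14,144
  private rental: 180 × 45.3 = 8154
  social housing: 300 × 58.4 = 17,520
  other tenure: 320 × 54.4 = 17,408
Adjusted estimate = 57,226 / 1,140 = 50.1982 → 50.2%.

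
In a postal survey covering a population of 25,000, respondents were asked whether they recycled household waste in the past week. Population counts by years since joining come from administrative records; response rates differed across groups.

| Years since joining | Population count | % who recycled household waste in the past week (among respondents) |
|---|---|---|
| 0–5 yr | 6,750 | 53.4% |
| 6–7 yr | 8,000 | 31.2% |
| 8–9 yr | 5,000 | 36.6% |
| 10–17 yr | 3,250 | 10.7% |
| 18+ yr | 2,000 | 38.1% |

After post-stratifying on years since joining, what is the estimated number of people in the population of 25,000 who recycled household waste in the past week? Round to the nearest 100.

9,000

Each cell contributes its population count × the respondent rate:
  0–5 yr: 6,750 × 53.4% = 3604.5
  6–7 yr: 8,000 × 31.2% = 2496
  8–9 yr: 5,000 × 36.6% = 1830
  10–17 yr: 3,250 × 10.7% = 347.75
  18+ yr: 2,000 × 38.1% = 762
Estimated total = 9040.25 → 9,000.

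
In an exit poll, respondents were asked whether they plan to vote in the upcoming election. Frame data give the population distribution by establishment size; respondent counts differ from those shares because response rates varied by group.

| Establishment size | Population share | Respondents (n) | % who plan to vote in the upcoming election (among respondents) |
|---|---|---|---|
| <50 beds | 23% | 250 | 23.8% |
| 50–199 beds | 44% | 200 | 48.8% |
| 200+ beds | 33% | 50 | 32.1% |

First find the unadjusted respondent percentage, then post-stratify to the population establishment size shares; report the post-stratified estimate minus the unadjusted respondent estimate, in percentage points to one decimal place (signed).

Without adjustment, the pooled respondent share is:
  (250/500)×23.8 + (200/500)×48.8 + (50/500)×32.1 = 34.63%
Post-stratifying to population shares instead:
  0.23×23.8 + 0.44×48.8 + 0.33×32.1 = 37.539%
Difference = 37.539 − 34.63 = 2.909 pp.

+2.9 percentage points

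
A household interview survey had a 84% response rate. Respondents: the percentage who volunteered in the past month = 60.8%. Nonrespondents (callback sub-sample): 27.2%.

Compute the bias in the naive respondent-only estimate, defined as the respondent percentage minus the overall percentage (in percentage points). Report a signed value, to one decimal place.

Nonresponse fraction = 1 − 0.84 = 0.16.
Bias = (nonresponse fraction) × (respondent percentage − nonrespondent percentage)
     = 0.16 × (60.8 − 27.2) = 0.16 × 33.6 = 5.376.

+5.4 percentage points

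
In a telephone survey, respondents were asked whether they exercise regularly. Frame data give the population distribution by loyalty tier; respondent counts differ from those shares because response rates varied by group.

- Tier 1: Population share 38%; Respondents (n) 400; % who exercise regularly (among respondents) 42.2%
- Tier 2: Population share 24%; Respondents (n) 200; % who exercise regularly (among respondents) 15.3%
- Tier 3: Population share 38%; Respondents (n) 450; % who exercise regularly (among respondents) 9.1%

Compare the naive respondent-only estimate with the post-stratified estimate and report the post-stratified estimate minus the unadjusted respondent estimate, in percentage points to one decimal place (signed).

Naive respondent-only estimate (weights = respondent counts):
  (400/1050)×42.2 + (200/1050)×15.3 + (450/1050)×9.1 = 22.8905%
Post-stratified estimate weights by population shares:
  0.38×42.2 + 0.24×15.3 + 0.38×9.1 = 23.166%
Difference = 23.166 − 22.8905 = 0.2755 pp.

+0.3 percentage points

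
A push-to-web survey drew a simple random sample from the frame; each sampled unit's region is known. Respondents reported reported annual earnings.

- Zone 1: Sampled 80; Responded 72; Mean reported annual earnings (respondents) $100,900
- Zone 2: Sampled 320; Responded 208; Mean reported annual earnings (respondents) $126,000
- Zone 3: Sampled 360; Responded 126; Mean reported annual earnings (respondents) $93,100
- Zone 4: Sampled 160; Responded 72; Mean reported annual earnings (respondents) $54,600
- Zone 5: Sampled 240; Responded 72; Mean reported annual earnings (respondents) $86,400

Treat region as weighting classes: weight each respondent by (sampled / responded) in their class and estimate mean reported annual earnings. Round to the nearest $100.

Class response rates: Zone 1 72/80 = 90%, Zone 2 208/320 = 65%, Zone 3 126/360 = 35%, Zone 4 72/160 = 45%, Zone 5 72/240 = 30%.
With weight = n_sampled/n_responded per class, the weighted class total is n_sampled:
  Zone 1: 80 × 100,900 = 8,072,000
  Zone 2: 320 × 126,000 = 40,320,000
  Zone 3: 360 × 93,100 = 33,516,000
  Zone 4: 160 × 54,600 = 8,736,000
  Zone 5: 240 × 86,400 = 20,736,000
Adjusted estimate = 111,380,000 / 1,160 = 96017.2 → $96,000.

$96,000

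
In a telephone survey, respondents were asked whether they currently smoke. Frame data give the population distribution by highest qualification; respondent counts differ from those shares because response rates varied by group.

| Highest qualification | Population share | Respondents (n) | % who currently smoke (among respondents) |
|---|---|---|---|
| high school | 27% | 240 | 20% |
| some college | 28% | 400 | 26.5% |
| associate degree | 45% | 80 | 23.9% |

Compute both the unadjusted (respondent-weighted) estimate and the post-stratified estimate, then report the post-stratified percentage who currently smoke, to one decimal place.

Unadjusted (pooled respondent) estimate weights by respondent counts:
  (240/720)×20 + (400/720)×26.5 + (80/720)×23.9 = 24.0444%
Reweighting by population highest qualification shares:
  0.27×20 + 0.28×26.5 + 0.45×23.9 = 23.575%

23.6%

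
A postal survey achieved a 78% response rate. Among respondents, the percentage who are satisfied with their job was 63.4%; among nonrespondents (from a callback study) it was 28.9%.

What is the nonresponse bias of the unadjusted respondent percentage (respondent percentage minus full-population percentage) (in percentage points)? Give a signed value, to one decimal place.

Nonresponse fraction = 1 − 0.78 = 0.22.
Bias = (nonresponse fraction) × (respondent percentage − nonrespondent percentage)
     = 0.22 × (63.4 − 28.9) = 0.22 × 34.5 = 7.59.

+7.6 percentage points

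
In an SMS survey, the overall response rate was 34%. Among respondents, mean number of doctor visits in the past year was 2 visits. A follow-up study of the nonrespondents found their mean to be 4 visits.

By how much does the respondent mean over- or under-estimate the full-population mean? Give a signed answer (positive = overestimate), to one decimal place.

Nonresponse fraction = 1 − 0.34 = 0.66.
Bias = (nonresponse fraction) × (respondent mean − nonrespondent mean)
     = 0.66 × (2 − 4) = 0.66 × -2 = -1.32.

-1.3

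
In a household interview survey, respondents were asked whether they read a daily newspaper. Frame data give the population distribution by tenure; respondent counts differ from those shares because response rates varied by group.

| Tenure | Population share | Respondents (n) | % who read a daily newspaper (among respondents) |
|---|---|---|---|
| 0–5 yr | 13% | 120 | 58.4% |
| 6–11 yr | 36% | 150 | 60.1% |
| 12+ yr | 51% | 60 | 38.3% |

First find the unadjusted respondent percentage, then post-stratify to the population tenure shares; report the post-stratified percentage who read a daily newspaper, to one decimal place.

48.8%

Unadjusted (pooled respondent) estimate weights by respondent counts:
  (120/330)×58.4 + (150/330)×60.1 + (60/330)×38.3 = 55.5182%
Reweighting by population tenure shares:
  0.13×58.4 + 0.36×60.1 + 0.51×38.3 = 48.761%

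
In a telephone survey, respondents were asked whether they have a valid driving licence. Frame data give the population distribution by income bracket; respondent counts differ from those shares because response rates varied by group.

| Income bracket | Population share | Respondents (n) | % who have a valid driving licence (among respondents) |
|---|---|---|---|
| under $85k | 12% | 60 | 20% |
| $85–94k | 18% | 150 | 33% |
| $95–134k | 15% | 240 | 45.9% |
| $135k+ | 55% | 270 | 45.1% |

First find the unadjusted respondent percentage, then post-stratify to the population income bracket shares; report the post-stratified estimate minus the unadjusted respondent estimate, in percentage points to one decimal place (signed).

Unadjusted (pooled respondent) estimate weights by respondent counts:
  (60/720)×20 + (150/720)×33 + (240/720)×45.9 + (270/720)×45.1 = 40.7542%
Post-stratifying to population shares instead:
  0.12×20 + 0.18×33 + 0.15×45.9 + 0.55×45.1 = 40.03%
Difference = 40.03 − 40.7542 = -0.7242 pp.

-0.7 percentage points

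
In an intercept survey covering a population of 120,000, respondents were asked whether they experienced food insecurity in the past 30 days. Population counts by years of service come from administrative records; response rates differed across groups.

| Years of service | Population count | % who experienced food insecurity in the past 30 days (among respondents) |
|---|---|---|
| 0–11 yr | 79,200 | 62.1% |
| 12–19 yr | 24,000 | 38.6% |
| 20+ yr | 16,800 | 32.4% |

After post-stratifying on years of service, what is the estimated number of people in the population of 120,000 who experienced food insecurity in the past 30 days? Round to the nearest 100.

63,900

Estimated count per cell = population count × respondent percentage:
  0–11 yr: 79,200 × 62.1% = 49183.2
  12–19 yr: 24,000 × 38.6% = 9264
  20+ yr: 16,800 × 32.4% = 5443.2
Estimated total = 63890.4 → 63,900.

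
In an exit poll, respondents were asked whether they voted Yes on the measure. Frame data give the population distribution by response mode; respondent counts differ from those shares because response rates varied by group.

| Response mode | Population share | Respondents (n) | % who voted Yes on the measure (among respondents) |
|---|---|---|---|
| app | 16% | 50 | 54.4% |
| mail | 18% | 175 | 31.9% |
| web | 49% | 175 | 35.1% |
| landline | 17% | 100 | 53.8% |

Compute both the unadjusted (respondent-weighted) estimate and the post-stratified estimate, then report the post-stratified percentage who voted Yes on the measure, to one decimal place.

40.8%

Unadjusted (pooled respondent) estimate weights by respondent counts:
  (50/500)×54.4 + (175/500)×31.9 + (175/500)×35.1 + (100/500)×53.8 = 39.65%
Reweighting by population response mode shares:
  0.16×54.4 + 0.18×31.9 + 0.49×35.1 + 0.17×53.8 = 40.791%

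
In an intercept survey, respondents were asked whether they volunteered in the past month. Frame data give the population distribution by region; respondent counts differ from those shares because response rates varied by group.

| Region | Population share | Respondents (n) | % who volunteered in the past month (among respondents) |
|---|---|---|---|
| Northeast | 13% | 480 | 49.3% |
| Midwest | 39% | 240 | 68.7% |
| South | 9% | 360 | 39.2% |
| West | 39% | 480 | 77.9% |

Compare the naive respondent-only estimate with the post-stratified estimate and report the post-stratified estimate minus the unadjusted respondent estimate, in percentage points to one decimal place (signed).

Without adjustment, the pooled respondent share is:
  (480/1560)×49.3 + (240/1560)×68.7 + (360/1560)×39.2 + (480/1560)×77.9 = 58.7538%
Post-stratified estimate weights by population shares:
  0.13×49.3 + 0.39×68.7 + 0.09×39.2 + 0.39×77.9 = 67.111%
Difference = 67.111 − 58.7538 = 8.3572 pp.

+8.4 percentage points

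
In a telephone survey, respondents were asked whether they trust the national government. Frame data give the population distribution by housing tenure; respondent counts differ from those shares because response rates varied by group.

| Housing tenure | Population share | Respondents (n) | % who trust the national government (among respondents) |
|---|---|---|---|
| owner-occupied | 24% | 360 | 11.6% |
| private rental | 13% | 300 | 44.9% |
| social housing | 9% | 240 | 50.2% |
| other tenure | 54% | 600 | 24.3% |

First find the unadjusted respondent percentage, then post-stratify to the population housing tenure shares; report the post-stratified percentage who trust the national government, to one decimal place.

26.3%

Naive respondent-only estimate (weights = respondent counts):
  (360/1500)×11.6 + (300/1500)×44.9 + (240/1500)×50.2 + (600/1500)×24.3 = 29.516%
Post-stratifying to population shares instead:
  0.24×11.6 + 0.13×44.9 + 0.09×50.2 + 0.54×24.3 = 26.261%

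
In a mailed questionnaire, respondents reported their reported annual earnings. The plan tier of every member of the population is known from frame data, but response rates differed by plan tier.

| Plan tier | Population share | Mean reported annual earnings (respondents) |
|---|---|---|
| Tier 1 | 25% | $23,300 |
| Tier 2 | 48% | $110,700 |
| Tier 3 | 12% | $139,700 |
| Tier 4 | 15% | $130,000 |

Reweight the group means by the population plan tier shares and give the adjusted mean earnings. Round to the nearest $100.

Weight each group's respondent value by its population share:
  Tier 1: 0.25 × 23,300 = 5825
  Tier 2: 0.48 × 110,700 = 53,136
  Tier 3: 0.12 × 139,700 = 16,764
  Tier 4: 0.15 × 130,000 = 19,500
Post-stratified estimate = 95,225 → $95,200.

$95,200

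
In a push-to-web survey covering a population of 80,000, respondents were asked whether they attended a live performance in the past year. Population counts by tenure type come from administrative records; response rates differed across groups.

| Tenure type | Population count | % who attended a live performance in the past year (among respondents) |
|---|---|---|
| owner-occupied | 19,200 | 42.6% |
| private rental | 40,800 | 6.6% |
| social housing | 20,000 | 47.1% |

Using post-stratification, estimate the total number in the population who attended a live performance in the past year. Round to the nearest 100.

Apply each group's respondent rate to its population count:
  owner-occupied: 19,200 × 42.6% = 8179.2
  private rental: 40,800 × 6.6% = 2692.8
  social housing: 20,000 × 47.1% = 9420
Estimated total = 20,292 → 20,300.

20,300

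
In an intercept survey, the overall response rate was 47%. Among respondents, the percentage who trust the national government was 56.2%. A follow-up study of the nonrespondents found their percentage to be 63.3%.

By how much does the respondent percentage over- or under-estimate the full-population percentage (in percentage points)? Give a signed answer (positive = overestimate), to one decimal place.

Nonresponse fraction = 1 − 0.47 = 0.53.
Bias = (nonresponse fraction) × (respondent percentage − nonrespondent percentage)
     = 0.53 × (56.2 − 63.3) = 0.53 × -7.1 = -3.763.

-3.8 percentage points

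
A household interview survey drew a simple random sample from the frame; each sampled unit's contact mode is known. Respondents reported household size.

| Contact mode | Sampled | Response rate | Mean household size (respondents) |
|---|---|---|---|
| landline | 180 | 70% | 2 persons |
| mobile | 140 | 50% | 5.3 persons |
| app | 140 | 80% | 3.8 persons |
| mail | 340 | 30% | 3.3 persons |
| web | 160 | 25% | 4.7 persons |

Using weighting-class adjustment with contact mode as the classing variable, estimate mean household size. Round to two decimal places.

Inverse-response-rate weighting restores each class to its sampled count, so class totals weight by n_sampled:
  landline: 180 × 2 = 360
  mobile: 140 × 5.3 = 742
  app: 140 × 3.8 = 532
  mail: 340 × 3.3 = 1122
  web: 160 × 4.7 = 752
Adjusted estimate = 3508 / 960 = 3.65417 → 3.65.

3.65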